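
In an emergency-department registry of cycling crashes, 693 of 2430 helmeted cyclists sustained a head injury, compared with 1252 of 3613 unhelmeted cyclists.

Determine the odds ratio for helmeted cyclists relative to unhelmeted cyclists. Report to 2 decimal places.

OR = (693 × 2361) / (1737 × 1252) = 1636173/2174724 ≈ 0.75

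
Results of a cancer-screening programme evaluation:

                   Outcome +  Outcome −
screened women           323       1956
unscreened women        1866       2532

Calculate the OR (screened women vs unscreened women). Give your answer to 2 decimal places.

OR: 0.22

odds, screened women = 323/1956 = 0.1651
odds, unscreened women = 1866/2532 = 0.7370
OR = 0.1651 / 0.7370 = 0.22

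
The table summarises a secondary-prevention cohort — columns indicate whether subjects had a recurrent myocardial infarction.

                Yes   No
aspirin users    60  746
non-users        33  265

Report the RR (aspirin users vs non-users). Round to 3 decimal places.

risk, aspirin users = 60/806 = 0.0744
risk, non-users = 33/298 = 0.1107
RR = 0.0744 / 0.1107 = 0.672

0.672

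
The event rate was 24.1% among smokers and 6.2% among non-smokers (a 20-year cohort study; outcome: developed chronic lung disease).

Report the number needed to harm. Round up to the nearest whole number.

6

absolute risk difference = 0.179000
1 / 0.179000 = 5.587 → round up → 6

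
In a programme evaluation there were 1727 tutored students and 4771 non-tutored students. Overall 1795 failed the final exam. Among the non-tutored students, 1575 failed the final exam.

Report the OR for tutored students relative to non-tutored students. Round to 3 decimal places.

0.296

tutored students with the outcome: 1795 − 1575 = 220
tutored students without the outcome: 1727 − 220 = 1507
non-tutored students without the outcome: 4771 − 1575 = 3196
odds, tutored students = 220/1507 = 0.1460
odds, non-tutored students = 1575/3196 = 0.4928
OR = 0.1460 / 0.4928 = 0.296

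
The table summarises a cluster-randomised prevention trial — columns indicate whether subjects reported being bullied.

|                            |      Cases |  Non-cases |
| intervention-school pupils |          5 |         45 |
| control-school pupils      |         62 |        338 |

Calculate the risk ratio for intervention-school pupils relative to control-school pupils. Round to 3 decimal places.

RR = 0.645

risk, intervention-school pupils = 5/50 = 0.1000
risk, control-school pupils = 62/400 = 0.1550
RR = 0.1000 / 0.1550 = 0.645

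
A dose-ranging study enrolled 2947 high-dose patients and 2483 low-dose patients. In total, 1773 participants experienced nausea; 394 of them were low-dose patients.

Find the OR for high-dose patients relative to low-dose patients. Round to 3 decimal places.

high-dose patients with the outcome: 1773 − 394 = 1379
high-dose patients without the outcome: 2947 − 1379 = 1568
low-dose patients without the outcome: 2483 − 394 = 2089
odds, high-dose patients = 1379/1568 = 0.8795
odds, low-dose patients = 394/2089 = 0.1886
OR = 0.8795 / 0.1886 = 4.663

OR: 4.663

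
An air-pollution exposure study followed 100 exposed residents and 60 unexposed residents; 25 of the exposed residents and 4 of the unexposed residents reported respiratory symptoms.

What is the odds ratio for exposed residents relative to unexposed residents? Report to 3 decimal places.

OR = (25 × 56) / (75 × 4) = 1400/300 ≈ 4.667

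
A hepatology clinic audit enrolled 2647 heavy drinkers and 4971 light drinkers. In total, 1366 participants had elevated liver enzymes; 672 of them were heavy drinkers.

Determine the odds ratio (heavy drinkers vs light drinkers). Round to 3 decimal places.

heavy drinkers without the outcome: 2647 − 672 = 1975
light drinkers with the outcome: 1366 − 672 = 694
light drinkers without the outcome: 4971 − 694 = 4277
odds, heavy drinkers = 672/1975 = 0.3403
odds, light drinkers = 694/4277 = 0.1623
OR = 0.3403 / 0.1623 = 2.097

OR: 2.097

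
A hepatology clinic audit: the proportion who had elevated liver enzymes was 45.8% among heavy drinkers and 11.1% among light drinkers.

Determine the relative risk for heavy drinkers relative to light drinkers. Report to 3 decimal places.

RR = 0.4580 / 0.1110 = 4.126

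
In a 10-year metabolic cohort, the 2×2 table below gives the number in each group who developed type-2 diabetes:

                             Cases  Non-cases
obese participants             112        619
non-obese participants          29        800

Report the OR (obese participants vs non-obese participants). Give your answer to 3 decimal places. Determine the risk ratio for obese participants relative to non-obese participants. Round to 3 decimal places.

OR = 4.991; RR = 4.380

OR = (112 × 800) / (619 × 29) = 89600/17951 ≈ 4.991
risk, obese participants = 112/731 = 0.15321
risk, non-obese participants = 29/829 = 0.03498
RR = 0.15321 / 0.03498 = 4.380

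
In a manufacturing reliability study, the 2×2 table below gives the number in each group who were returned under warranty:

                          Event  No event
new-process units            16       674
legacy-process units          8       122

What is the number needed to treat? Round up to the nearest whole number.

27

risk, new-process units = 16/690 = 0.023188
risk, legacy-process units = 8/130 = 0.061538
absolute risk difference = 0.038350
1 / 0.038350 = 26.076 → round up → 27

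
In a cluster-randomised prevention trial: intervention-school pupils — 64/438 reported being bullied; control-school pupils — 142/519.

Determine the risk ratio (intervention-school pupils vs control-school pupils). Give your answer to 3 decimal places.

risk, intervention-school pupils = 64/438 = 0.1461
risk, control-school pupils = 142/519 = 0.2736
RR = 0.1461 / 0.2736 = 0.534

0.534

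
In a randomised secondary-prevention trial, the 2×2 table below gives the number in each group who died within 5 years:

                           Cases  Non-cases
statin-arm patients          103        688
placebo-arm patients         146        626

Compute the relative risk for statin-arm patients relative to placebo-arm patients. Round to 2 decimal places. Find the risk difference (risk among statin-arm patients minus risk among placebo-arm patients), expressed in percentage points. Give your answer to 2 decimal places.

risk, statin-arm patients = 103/791 = 0.1302
risk, placebo-arm patients = 146/772 = 0.1891
RR = 0.1302 / 0.1891 = 0.69
risk difference = 0.1302 − 0.1891 = -0.0589 → -5.89 percentage points

RR = 0.69; RD = -5.89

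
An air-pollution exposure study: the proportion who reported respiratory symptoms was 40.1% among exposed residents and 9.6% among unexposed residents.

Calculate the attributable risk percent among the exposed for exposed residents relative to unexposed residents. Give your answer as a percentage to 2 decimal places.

AR% = (0.4010 − 0.0960) / 0.4010 = 0.7606 → 76.06%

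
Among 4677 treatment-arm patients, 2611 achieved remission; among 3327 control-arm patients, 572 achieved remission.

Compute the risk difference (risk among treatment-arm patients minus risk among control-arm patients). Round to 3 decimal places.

risk, treatment-arm patients = 2611/4677 = 0.5583
risk, control-arm patients = 572/3327 = 0.1719
risk difference = 0.5583 − 0.1719 = 0.386

RD: 0.386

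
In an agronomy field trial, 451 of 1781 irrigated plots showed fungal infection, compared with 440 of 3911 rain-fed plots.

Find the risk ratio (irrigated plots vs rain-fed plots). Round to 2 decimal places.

RR = 2.25

risk, irrigated plots = 451/1781 = 0.2532
risk, rain-fed plots = 440/3911 = 0.1125
RR = 0.2532 / 0.1125 = 2.25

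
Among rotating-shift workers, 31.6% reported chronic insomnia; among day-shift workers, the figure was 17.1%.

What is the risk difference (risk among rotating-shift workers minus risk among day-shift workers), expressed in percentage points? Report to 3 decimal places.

RD = 14.500

risk difference = 0.3160 − 0.1710 = 0.1450 → 14.500 percentage points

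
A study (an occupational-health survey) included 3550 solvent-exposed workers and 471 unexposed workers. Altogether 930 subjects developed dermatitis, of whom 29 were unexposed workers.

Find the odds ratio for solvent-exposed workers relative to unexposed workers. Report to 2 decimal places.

solvent-exposed workers with the outcome: 930 − 29 = 901
solvent-exposed workers without the outcome: 3550 − 901 = 2649
unexposed workers without the outcome: 471 − 29 = 442
OR = (901 × 442) / (2649 × 29) = 398242/76821 ≈ 5.18

5.18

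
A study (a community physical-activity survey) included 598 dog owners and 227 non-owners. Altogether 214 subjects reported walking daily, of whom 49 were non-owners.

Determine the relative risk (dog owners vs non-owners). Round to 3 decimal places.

dog owners with the outcome: 214 − 49 = 165
dog owners without the outcome: 598 − 165 = 433
non-owners without the outcome: 227 − 49 = 178
risk, dog owners = 165/598 = 0.2759
risk, non-owners = 49/227 = 0.2159
RR = 0.2759 / 0.2159 = 1.278

1.278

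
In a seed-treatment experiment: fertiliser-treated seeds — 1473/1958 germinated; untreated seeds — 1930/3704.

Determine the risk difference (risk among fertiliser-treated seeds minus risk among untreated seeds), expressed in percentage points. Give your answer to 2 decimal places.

23.12

risk, fertiliser-treated seeds = 1473/1958 = 0.7523
risk, untreated seeds = 1930/3704 = 0.5211
risk difference = 0.7523 − 0.5211 = 0.2312 → 23.12 percentage points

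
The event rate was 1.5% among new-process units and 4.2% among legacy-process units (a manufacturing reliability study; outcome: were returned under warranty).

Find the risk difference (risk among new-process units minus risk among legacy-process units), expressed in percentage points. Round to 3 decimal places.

risk difference = 0.01500 − 0.04200 = -0.02700 → -2.700 percentage points

RD ≈ -2.700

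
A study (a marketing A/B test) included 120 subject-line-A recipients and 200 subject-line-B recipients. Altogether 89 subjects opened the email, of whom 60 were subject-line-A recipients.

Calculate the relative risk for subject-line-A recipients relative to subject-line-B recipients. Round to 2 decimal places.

subject-line-A recipients without the outcome: 120 − 60 = 60
subject-line-B recipients with the outcome: 89 − 60 = 29
subject-line-B recipients without the outcome: 200 − 29 = 171
risk, subject-line-A recipients = 60/120 = 0.5000
risk, subject-line-B recipients = 29/200 = 0.1450
RR = 0.5000 / 0.1450 = 3.45

RR = 3.45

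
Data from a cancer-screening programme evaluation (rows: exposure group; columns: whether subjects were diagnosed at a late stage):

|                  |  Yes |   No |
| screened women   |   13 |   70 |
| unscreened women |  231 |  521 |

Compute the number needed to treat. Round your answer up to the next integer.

NNT ≈ 7

risk, screened women = 13/83 = 0.156627
risk, unscreened women = 231/752 = 0.307181
absolute risk difference = 0.150554
1 / 0.150554 = 6.642 → round up → 7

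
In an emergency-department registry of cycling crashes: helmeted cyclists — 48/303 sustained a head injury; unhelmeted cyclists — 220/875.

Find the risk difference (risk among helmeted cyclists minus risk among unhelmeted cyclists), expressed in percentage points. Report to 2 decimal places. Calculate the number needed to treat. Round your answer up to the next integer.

RD = -9.30; NNT = 11

risk, helmeted cyclists = 48/303 = 0.1584
risk, unhelmeted cyclists = 220/875 = 0.2514
risk difference = 0.1584 − 0.2514 = -0.0930 → -9.30 percentage points
absolute risk difference = 0.093013
1 / 0.093013 = 10.751 → round up → 11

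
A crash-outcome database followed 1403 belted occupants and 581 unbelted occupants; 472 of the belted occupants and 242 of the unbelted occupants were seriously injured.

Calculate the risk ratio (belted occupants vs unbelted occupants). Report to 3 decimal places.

0.808

risk, belted occupants = 472/1403 = 0.3364
risk, unbelted occupants = 242/581 = 0.4165
RR = 0.3364 / 0.4165 = 0.808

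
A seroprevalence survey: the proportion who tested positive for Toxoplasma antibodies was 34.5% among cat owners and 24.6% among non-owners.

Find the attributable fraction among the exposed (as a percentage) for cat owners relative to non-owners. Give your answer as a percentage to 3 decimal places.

AR% = (0.3450 − 0.2460) / 0.3450 = 0.2870 → 28.696%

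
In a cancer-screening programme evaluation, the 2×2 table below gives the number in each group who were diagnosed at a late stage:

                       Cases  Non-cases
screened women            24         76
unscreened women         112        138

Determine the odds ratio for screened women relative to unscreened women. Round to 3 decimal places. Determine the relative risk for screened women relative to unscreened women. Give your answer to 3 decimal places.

OR = 0.389; RR = 0.536

OR = (24 × 138) / (76 × 112) = 3312/8512 ≈ 0.389
risk, screened women = 24/100 = 0.2400
risk, unscreened women = 112/250 = 0.4480
RR = 0.2400 / 0.4480 = 0.536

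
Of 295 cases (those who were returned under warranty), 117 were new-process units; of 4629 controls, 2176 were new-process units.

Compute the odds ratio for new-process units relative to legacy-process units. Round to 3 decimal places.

OR = (117 × 2453) / (2176 × 178) = 287001/387328 ≈ 0.741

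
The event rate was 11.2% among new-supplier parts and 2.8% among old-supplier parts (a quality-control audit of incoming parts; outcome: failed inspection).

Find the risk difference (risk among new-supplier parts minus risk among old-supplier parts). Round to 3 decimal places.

risk difference = 0.11200 − 0.02800 = 0.084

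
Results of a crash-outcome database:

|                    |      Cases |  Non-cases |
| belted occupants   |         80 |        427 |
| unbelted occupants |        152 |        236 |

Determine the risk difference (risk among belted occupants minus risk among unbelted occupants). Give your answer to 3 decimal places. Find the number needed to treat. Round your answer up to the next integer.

risk, belted occupants = 80/507 = 0.1578
risk, unbelted occupants = 152/388 = 0.3918
risk difference = 0.1578 − 0.3918 = -0.234
absolute risk difference = 0.233962
1 / 0.233962 = 4.274 → round up → 5

RD = -0.234; NNT = 5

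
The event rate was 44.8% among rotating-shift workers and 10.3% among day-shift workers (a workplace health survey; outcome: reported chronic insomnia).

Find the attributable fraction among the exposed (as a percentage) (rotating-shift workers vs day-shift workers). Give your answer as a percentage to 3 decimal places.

AR% = (0.4480 − 0.1030) / 0.4480 = 0.7701 → 77.009%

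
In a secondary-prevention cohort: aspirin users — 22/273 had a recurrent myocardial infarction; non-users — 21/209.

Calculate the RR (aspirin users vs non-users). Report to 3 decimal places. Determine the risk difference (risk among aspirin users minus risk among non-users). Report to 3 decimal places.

risk, aspirin users = 22/273 = 0.0806
risk, non-users = 21/209 = 0.1005
RR = 0.0806 / 0.1005 = 0.802
risk difference = 0.0806 − 0.1005 = -0.020

RR = 0.802; RD = -0.020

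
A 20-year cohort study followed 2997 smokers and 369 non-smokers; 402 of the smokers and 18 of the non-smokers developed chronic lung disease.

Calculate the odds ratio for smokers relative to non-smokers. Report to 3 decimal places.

3.021

odds, smokers = 402/2595 = 0.15491
odds, non-smokers = 18/351 = 0.05128
OR = 0.15491 / 0.05128 = 3.021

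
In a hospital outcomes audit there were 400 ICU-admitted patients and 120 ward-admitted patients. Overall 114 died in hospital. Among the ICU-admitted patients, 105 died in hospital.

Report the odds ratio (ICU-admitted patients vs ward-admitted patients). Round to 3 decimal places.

OR: 4.390

ICU-admitted patients without the outcome: 400 − 105 = 295
ward-admitted patients with the outcome: 114 − 105 = 9
ward-admitted patients without the outcome: 120 − 9 = 111
OR = (105 × 111) / (295 × 9) = 11655/2655 ≈ 4.390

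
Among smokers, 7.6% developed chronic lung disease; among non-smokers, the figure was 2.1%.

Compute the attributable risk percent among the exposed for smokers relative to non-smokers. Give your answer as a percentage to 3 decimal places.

AR% = (0.07600 − 0.02100) / 0.07600 = 0.7237 → 72.368%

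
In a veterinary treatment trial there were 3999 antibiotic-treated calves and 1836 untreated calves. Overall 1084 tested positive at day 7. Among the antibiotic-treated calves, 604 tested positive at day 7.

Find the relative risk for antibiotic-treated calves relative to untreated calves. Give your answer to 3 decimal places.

antibiotic-treated calves without the outcome: 3999 − 604 = 3395
untreated calves with the outcome: 1084 − 604 = 480
untreated calves without the outcome: 1836 − 480 = 1356
risk, antibiotic-treated calves = 604/3999 = 0.1510
risk, untreated calves = 480/1836 = 0.2614
RR = 0.1510 / 0.2614 = 0.578

RR ≈ 0.578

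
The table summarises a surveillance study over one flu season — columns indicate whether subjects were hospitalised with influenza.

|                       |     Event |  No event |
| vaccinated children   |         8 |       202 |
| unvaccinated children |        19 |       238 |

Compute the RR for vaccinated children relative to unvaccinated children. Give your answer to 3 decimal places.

risk, vaccinated children = 8/210 = 0.03810
risk, unvaccinated children = 19/257 = 0.07393
RR = 0.03810 / 0.07393 = 0.515

RR ≈ 0.515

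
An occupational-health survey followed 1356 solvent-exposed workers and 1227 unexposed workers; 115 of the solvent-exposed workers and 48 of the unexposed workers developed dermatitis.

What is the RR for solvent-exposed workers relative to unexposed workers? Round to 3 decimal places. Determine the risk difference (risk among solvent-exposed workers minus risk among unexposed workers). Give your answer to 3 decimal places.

risk, solvent-exposed workers = 115/1356 = 0.08481
risk, unexposed workers = 48/1227 = 0.03912
RR = 0.08481 / 0.03912 = 2.168
risk difference = 0.08481 − 0.03912 = 0.046

RR = 2.168; RD = 0.046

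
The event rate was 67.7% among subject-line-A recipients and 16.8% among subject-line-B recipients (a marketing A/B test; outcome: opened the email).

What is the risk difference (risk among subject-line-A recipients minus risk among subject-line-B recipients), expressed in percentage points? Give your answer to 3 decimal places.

50.900

risk difference = 0.6770 − 0.1680 = 0.5090 → 50.900 percentage points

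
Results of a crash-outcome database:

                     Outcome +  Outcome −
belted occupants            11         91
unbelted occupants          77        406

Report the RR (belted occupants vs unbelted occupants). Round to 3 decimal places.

risk, belted occupants = 11/102 = 0.1078
risk, unbelted occupants = 77/483 = 0.1594
RR = 0.1078 / 0.1594 = 0.676

RR ≈ 0.676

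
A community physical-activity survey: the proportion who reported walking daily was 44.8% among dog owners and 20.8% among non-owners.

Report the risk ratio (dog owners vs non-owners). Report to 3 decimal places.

RR = 0.4480 / 0.2080 = 2.154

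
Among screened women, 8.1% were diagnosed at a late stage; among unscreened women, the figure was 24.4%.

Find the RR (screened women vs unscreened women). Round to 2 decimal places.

RR = 0.0810 / 0.2440 = 0.33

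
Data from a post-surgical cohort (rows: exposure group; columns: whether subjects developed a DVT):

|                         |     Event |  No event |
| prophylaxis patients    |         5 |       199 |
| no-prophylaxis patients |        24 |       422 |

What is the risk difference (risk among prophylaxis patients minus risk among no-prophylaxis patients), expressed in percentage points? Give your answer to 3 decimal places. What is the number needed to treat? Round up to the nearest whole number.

risk, prophylaxis patients = 5/204 = 0.02451
risk, no-prophylaxis patients = 24/446 = 0.05381
risk difference = 0.02451 − 0.05381 = -0.02930 → -2.930 percentage points
absolute risk difference = 0.029302
1 / 0.029302 = 34.127 → round up → 35

RD = -2.930; NNT = 35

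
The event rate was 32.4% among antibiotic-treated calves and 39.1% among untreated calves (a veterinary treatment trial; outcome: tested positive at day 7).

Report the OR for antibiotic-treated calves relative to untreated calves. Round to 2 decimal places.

odds, antibiotic-treated calves = 0.3240/0.6760 = 0.4793
odds, untreated calves = 0.3910/0.6090 = 0.6420
OR = 0.4793 / 0.6420 = 0.75

0.75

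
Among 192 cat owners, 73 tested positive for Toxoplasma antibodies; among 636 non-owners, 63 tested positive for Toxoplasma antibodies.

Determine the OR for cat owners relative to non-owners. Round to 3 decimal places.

OR = (73 × 573) / (119 × 63) = 41829/7497 ≈ 5.579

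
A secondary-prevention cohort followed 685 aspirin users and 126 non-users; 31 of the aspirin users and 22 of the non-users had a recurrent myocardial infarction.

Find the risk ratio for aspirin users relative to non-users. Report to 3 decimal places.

risk, aspirin users = 31/685 = 0.04526
risk, non-users = 22/126 = 0.17460
RR = 0.04526 / 0.17460 = 0.259

RR: 0.259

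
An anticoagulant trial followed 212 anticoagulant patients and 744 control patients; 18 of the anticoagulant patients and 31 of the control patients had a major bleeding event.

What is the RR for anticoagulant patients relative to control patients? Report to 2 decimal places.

RR: 2.04

risk, anticoagulant patients = 18/212 = 0.08491
risk, control patients = 31/744 = 0.04167
RR = 0.08491 / 0.04167 = 2.04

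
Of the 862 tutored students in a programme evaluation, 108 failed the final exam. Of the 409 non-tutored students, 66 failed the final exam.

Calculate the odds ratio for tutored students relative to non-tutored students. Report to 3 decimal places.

odds, tutored students = 108/754 = 0.1432
odds, non-tutored students = 66/343 = 0.1924
OR = 0.1432 / 0.1924 = 0.744

OR: 0.744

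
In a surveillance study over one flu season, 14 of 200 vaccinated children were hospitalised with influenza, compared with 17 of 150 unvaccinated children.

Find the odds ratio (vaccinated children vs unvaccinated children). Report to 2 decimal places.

OR = (14 × 133) / (186 × 17) = 1862/3162 ≈ 0.59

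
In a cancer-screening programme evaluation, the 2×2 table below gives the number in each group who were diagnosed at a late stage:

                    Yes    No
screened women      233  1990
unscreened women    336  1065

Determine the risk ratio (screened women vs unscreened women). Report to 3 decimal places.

risk, screened women = 233/2223 = 0.1048
risk, unscreened women = 336/1401 = 0.2398
RR = 0.1048 / 0.2398 = 0.437

RR ≈ 0.437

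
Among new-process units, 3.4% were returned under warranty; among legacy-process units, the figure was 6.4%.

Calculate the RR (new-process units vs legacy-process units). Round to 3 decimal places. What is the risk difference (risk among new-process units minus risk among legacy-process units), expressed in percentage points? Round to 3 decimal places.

RR = 0.03400 / 0.06400 = 0.531
risk difference = 0.03400 − 0.06400 = -0.03000 → -3.000 percentage points

RR = 0.531; RD = -3.000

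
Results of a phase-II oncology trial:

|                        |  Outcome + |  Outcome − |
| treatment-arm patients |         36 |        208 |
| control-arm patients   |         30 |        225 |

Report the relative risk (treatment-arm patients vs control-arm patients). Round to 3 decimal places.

risk, treatment-arm patients = 36/244 = 0.1475
risk, control-arm patients = 30/255 = 0.1176
RR = 0.1475 / 0.1176 = 1.254

RR ≈ 1.254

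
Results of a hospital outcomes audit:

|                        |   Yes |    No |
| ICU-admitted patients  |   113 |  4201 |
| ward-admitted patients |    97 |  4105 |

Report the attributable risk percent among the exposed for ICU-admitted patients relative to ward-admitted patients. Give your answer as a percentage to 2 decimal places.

risk, ICU-admitted patients = 113/4314 = 0.02619
risk, ward-admitted patients = 97/4202 = 0.02308
AR% = (0.02619 − 0.02308) / 0.02619 = 0.1187 → 11.87%

11.87%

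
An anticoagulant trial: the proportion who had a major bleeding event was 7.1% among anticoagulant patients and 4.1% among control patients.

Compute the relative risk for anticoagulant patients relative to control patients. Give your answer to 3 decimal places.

RR = 0.07100 / 0.04100 = 1.732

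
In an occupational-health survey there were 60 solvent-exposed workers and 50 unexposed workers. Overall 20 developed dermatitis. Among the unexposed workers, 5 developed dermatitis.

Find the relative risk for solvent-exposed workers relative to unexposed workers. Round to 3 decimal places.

RR = 2.500

solvent-exposed workers with the outcome: 20 − 5 = 15
solvent-exposed workers without the outcome: 60 − 15 = 45
unexposed workers without the outcome: 50 − 5 = 45
risk, solvent-exposed workers = 15/60 = 0.2500
risk, unexposed workers = 5/50 = 0.1000
RR = 0.2500 / 0.1000 = 2.500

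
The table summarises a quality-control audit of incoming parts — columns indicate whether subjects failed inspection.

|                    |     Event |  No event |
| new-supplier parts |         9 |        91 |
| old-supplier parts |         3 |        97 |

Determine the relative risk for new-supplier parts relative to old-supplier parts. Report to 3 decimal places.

risk, new-supplier parts = 9/100 = 0.09000
risk, old-supplier parts = 3/100 = 0.03000
RR = 0.09000 / 0.03000 = 3.000

3.000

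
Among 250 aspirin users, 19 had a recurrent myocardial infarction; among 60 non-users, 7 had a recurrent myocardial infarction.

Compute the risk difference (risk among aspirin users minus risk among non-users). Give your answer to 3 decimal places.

risk, aspirin users = 19/250 = 0.0760
risk, non-users = 7/60 = 0.1167
risk difference = 0.0760 − 0.1167 = -0.041

RD = -0.041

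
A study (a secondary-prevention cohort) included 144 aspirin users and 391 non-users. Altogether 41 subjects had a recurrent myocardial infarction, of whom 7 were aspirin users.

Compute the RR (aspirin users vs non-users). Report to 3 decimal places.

0.559

aspirin users without the outcome: 144 − 7 = 137
non-users with the outcome: 41 − 7 = 34
non-users without the outcome: 391 − 34 = 357
risk, aspirin users = 7/144 = 0.04861
risk, non-users = 34/391 = 0.08696
RR = 0.04861 / 0.08696 = 0.559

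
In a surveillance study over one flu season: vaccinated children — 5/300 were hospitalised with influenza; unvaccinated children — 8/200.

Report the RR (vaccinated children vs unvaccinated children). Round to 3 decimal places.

risk, vaccinated children = 5/300 = 0.01667
risk, unvaccinated children = 8/200 = 0.04000
RR = 0.01667 / 0.04000 = 0.417

0.417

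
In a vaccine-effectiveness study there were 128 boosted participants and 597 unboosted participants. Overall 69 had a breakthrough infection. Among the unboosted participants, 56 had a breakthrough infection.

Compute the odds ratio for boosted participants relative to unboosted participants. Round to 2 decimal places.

boosted participants with the outcome: 69 − 56 = 13
boosted participants without the outcome: 128 − 13 = 115
unboosted participants without the outcome: 597 − 56 = 541
odds, boosted participants = 13/115 = 0.1130
odds, unboosted participants = 56/541 = 0.1035
OR = 0.1130 / 0.1035 = 1.09

1.09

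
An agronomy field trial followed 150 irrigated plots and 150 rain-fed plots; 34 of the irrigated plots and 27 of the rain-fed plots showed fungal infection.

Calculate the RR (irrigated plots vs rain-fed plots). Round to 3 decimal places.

RR: 1.259

risk, irrigated plots = 34/150 = 0.2267
risk, rain-fed plots = 27/150 = 0.1800
RR = 0.2267 / 0.1800 = 1.259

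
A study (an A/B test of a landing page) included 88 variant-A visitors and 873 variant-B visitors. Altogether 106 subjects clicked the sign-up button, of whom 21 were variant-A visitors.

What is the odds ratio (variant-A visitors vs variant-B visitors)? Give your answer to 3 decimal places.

variant-A visitors without the outcome: 88 − 21 = 67
variant-B visitors with the outcome: 106 − 21 = 85
variant-B visitors without the outcome: 873 − 85 = 788
OR = (21 × 788) / (67 × 85) = 16548/5695 ≈ 2.906

2.906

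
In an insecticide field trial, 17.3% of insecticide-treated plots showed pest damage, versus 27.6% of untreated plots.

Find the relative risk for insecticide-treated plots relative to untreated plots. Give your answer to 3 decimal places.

RR = 0.1730 / 0.2760 = 0.627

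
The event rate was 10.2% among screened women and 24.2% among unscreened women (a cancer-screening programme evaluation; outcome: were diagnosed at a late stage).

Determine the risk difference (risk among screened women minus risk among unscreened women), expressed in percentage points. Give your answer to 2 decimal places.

-14.00

risk difference = 0.1020 − 0.2420 = -0.1400 → -14.00 percentage points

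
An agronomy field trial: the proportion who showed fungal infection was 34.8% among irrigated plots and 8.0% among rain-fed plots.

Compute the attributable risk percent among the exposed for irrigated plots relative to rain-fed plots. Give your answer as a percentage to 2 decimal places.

AR% = (0.3480 − 0.0800) / 0.3480 = 0.7701 → 77.01%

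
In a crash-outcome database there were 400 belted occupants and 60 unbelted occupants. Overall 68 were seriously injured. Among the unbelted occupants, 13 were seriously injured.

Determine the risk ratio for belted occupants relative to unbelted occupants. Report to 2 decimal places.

0.63

belted occupants with the outcome: 68 − 13 = 55
belted occupants without the outcome: 400 − 55 = 345
unbelted occupants without the outcome: 60 − 13 = 47
risk, belted occupants = 55/400 = 0.1375
risk, unbelted occupants = 13/60 = 0.2167
RR = 0.1375 / 0.2167 = 0.63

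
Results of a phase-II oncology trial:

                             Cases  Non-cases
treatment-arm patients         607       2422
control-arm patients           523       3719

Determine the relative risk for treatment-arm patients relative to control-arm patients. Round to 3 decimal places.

risk, treatment-arm patients = 607/3029 = 0.2004
risk, control-arm patients = 523/4242 = 0.1233
RR = 0.2004 / 0.1233 = 1.625

RR: 1.625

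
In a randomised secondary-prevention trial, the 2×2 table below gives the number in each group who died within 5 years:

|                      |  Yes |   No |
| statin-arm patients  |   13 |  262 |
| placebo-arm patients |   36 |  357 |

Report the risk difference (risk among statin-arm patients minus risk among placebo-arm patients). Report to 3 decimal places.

RD: -0.044

risk, statin-arm patients = 13/275 = 0.04727
risk, placebo-arm patients = 36/393 = 0.09160
risk difference = 0.04727 − 0.09160 = -0.044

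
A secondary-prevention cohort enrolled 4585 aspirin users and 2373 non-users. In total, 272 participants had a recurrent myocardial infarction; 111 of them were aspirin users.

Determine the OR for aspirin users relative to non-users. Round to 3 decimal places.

aspirin users without the outcome: 4585 − 111 = 4474
non-users with the outcome: 272 − 111 = 161
non-users without the outcome: 2373 − 161 = 2212
OR = (111 × 2212) / (4474 × 161) = 245532/720314 ≈ 0.341

0.341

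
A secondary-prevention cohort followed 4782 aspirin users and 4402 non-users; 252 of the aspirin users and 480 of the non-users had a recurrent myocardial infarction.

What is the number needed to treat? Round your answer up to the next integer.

NNT = 18

risk, aspirin users = 252/4782 = 0.052698
risk, non-users = 480/4402 = 0.109041
absolute risk difference = 0.056344
1 / 0.056344 = 17.748 → round up → 18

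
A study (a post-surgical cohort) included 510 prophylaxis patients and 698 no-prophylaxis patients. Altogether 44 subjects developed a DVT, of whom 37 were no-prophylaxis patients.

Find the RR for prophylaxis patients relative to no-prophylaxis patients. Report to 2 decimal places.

RR = 0.26

prophylaxis patients with the outcome: 44 − 37 = 7
prophylaxis patients without the outcome: 510 − 7 = 503
no-prophylaxis patients without the outcome: 698 − 37 = 661
risk, prophylaxis patients = 7/510 = 0.01373
risk, no-prophylaxis patients = 37/698 = 0.05301
RR = 0.01373 / 0.05301 = 0.26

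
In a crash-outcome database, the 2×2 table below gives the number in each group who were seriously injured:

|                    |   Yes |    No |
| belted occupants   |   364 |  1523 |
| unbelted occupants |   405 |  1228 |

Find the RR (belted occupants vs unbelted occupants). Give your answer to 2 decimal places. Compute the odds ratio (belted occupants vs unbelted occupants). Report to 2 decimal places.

risk, belted occupants = 364/1887 = 0.1929
risk, unbelted occupants = 405/1633 = 0.2480
RR = 0.1929 / 0.2480 = 0.78
odds, belted occupants = 364/1523 = 0.2390
odds, unbelted occupants = 405/1228 = 0.3298
OR = 0.2390 / 0.3298 = 0.72

RR = 0.78; OR = 0.72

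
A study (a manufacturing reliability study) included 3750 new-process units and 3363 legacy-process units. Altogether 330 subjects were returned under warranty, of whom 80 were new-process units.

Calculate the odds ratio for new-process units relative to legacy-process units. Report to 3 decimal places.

OR: 0.271

new-process units without the outcome: 3750 − 80 = 3670
legacy-process units with the outcome: 330 − 80 = 250
legacy-process units without the outcome: 3363 − 250 = 3113
odds, new-process units = 80/3670 = 0.02180
odds, legacy-process units = 250/3113 = 0.08031
OR = 0.02180 / 0.08031 = 0.271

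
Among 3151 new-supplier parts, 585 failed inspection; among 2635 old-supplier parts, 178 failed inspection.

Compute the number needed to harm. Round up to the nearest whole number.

risk, new-supplier parts = 585/3151 = 0.185655
risk, old-supplier parts = 178/2635 = 0.067552
absolute risk difference = 0.118103
1 / 0.118103 = 8.467 → round up → 9

NNH: 9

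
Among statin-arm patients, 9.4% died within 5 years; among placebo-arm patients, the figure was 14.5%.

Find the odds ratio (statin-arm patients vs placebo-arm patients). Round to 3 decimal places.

OR: 0.612

odds, statin-arm patients = 0.0940/0.9060 = 0.1038
odds, placebo-arm patients = 0.1450/0.8550 = 0.1696
OR = 0.1038 / 0.1696 = 0.612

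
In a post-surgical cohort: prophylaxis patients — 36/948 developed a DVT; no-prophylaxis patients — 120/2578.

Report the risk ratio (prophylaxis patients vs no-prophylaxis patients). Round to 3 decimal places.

RR ≈ 0.816

risk, prophylaxis patients = 36/948 = 0.03797
risk, no-prophylaxis patients = 120/2578 = 0.04655
RR = 0.03797 / 0.04655 = 0.816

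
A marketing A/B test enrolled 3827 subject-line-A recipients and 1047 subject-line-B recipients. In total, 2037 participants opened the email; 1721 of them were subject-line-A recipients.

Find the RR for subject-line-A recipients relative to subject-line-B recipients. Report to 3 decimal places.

RR: 1.490

subject-line-A recipients without the outcome: 3827 − 1721 = 2106
subject-line-B recipients with the outcome: 2037 − 1721 = 316
subject-line-B recipients without the outcome: 1047 − 316 = 731
risk, subject-line-A recipients = 1721/3827 = 0.4497
risk, subject-line-B recipients = 316/1047 = 0.3018
RR = 0.4497 / 0.3018 = 1.490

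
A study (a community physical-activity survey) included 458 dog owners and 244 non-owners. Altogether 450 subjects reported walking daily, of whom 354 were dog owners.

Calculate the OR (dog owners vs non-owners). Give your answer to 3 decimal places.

5.248

dog owners without the outcome: 458 − 354 = 104
non-owners with the outcome: 450 − 354 = 96
non-owners without the outcome: 244 − 96 = 148
OR = (354 × 148) / (104 × 96) = 52392/9984 ≈ 5.248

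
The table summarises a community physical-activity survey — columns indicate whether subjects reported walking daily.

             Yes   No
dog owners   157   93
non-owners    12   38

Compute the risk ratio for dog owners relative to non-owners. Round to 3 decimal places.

2.617

risk, dog owners = 157/250 = 0.6280
risk, non-owners = 12/50 = 0.2400
RR = 0.6280 / 0.2400 = 2.617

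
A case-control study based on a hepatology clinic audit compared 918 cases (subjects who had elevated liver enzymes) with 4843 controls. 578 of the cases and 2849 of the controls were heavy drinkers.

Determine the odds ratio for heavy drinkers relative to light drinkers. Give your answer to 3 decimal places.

odds, heavy drinkers = 578/2849 = 0.2029
odds, light drinkers = 340/1994 = 0.1705
OR = 0.2029 / 0.1705 = 1.190

OR: 1.190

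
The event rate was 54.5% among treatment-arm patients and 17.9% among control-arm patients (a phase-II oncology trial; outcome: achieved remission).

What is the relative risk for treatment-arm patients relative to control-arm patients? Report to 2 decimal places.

RR = 0.5450 / 0.1790 = 3.04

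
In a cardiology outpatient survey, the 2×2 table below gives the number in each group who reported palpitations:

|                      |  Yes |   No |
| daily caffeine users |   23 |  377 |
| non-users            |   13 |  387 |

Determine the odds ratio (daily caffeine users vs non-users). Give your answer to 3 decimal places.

OR = (23 × 387) / (377 × 13) = 8901/4901 ≈ 1.816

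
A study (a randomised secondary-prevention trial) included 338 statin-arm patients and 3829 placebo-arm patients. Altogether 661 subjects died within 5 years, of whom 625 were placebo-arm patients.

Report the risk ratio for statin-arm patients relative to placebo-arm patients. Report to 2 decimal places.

statin-arm patients with the outcome: 661 − 625 = 36
statin-arm patients without the outcome: 338 − 36 = 302
placebo-arm patients without the outcome: 3829 − 625 = 3204
risk, statin-arm patients = 36/338 = 0.1065
risk, placebo-arm patients = 625/3829 = 0.1632
RR = 0.1065 / 0.1632 = 0.65

RR = 0.65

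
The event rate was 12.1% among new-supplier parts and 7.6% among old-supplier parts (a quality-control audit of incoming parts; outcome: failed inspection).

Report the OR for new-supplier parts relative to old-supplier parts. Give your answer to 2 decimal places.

OR: 1.67

odds, new-supplier parts = 0.1210/0.8790 = 0.1377
odds, old-supplier parts = 0.0760/0.9240 = 0.0823
OR = 0.1377 / 0.0823 = 1.67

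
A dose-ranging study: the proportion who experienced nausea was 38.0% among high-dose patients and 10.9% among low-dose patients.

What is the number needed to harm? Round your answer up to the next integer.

NNH: 4

absolute risk difference = 0.271000
1 / 0.271000 = 3.690 → round up → 4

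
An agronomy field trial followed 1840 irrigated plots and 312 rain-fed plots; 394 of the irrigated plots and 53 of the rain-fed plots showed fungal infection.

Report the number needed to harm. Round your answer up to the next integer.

risk, irrigated plots = 394/1840 = 0.214130
risk, rain-fed plots = 53/312 = 0.169872
absolute risk difference = 0.044259
1 / 0.044259 = 22.594 → round up → 23

NNH = 23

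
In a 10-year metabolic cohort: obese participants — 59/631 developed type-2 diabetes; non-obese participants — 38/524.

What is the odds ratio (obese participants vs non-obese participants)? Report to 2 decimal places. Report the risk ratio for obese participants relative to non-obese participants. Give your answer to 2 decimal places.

OR = 1.32; RR = 1.29

OR = (59 × 486) / (572 × 38) = 28674/21736 ≈ 1.32
risk, obese participants = 59/631 = 0.0935
risk, non-obese participants = 38/524 = 0.0725
RR = 0.0935 / 0.0725 = 1.29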